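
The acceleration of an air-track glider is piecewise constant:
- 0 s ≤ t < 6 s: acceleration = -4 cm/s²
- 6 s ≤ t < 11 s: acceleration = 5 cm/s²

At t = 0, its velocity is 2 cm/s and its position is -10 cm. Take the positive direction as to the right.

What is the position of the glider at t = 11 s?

-117.5 cm

On each constant-a segment, Δv = aΔt and Δx = v₀Δt + ½aΔt²; chain segment to segment.
0–6 s: v starts 2 cm/s; Δx = 2·6 + ½·-4·6² = -60 cm; v ends -22 cm/s.
6–11 s: v starts -22 cm/s; Δx = -22·5 + ½·5·5² = -47.5 cm; v ends 3 cm/s.
x(11) = -10 + Σ Δx = -117.5 cm.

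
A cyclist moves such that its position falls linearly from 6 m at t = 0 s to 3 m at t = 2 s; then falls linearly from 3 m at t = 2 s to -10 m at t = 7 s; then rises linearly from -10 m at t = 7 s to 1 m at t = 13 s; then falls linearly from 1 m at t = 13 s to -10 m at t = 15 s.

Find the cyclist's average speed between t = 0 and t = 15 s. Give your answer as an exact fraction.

Average speed = (total path length)/(elapsed time); on a piecewise-linear x-t graph the path length is Σ|Δx|.
0–2 s: |Δx| = |3 − 6| = 3 m
2–7 s: |Δx| = |-10 − 3| = 13 m
7–13 s: |Δx| = |1 − -10| = 11 m
13–15 s: |Δx| = |-10 − 1| = 11 m
Total path = 38 m; average speed = 38/15 = 38/15 m/s.

38/15 m/s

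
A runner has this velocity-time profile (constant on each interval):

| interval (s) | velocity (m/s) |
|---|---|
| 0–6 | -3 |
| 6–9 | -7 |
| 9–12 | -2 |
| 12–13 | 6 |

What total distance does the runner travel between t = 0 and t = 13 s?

51 m

Total distance travelled is ∫|v| dt — sum the magnitudes of each area piece.
0–6 s: |-3| × 6 = 18 m
6–9 s: |-7| × 3 = 21 m
9–12 s: |-2| × 3 = 6 m
12–13 s: |6| × 1 = 6 m
Total distance = 51 m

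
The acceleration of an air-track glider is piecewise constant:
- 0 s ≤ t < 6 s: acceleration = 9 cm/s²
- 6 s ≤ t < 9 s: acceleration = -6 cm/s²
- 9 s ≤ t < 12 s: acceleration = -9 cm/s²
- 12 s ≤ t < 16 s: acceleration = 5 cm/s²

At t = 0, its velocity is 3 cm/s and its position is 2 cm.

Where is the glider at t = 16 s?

490.5 cm

On each constant-a segment, Δv = aΔt and Δx = v₀Δt + ½aΔt²; chain segment to segment.
0–6 s: v starts 3 cm/s; Δx = 3·6 + ½·9·6² = 180 cm; v ends 57 cm/s.
6–9 s: v starts 57 cm/s; Δx = 57·3 + ½·-6·3² = 144 cm; v ends 39 cm/s.
9–12 s: v starts 39 cm/s; Δx = 39·3 + ½·-9·3² = 76.5 cm; v ends 12 cm/s.
12–16 s: v starts 12 cm/s; Δx = 12·4 + ½·5·4² = 88 cm; v ends 32 cm/s.
x(16) = 2 + Σ Δx = 490.5 cm.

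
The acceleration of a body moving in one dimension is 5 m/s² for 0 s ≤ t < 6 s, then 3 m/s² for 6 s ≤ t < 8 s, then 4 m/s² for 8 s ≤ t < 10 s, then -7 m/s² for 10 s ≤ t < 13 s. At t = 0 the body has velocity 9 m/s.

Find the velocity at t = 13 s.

Δv equals the area under the a-t graph; then v = v₀ + Δv.
0–6 s: 5 × 6 = 30 m/s
6–8 s: 3 × 2 = 6 m/s
8–10 s: 4 × 2 = 8 m/s
10–13 s: -7 × 3 = -21 m/s
Δv = 23 m/s, so v(13) = 9 + (23) = 32 m/s.

32 m/s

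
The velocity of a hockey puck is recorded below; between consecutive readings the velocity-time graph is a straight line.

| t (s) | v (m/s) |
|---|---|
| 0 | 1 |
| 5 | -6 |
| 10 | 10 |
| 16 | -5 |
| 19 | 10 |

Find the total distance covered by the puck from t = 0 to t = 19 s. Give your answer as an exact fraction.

2015/28 m

Total distance travelled is ∫|v| dt — sum the magnitudes of each area piece.
0–5 s: v = 0 at t = 5/7 s; triangle areas 5/14 + 90/7 = 185/14 m
5–10 s: v = 0 at t = 6.875 s; triangle areas 5.625 + 15.625 = 21.25 m
10–16 s: v = 0 at t = 14 s; triangle areas 20 + 5 = 25 m
16–19 s: v = 0 at t = 17 s; triangle areas 2.5 + 10 = 12.5 m
Total distance = 2015/28 m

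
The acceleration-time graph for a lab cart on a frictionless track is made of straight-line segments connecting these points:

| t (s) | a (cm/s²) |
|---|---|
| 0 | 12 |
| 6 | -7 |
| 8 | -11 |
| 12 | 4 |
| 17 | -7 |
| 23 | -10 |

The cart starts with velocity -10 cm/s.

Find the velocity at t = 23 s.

-85.5 cm/s

Δv equals the area under the a-t graph; then v = v₀ + Δv.
0–6 s: ½(12 + -7)(6) = 15 cm/s
6–8 s: ½(-7 + -11)(2) = -18 cm/s
8–12 s: ½(-11 + 4)(4) = -14 cm/s
12–17 s: ½(4 + -7)(5) = -7.5 cm/s
17–23 s: ½(-7 + -10)(6) = -51 cm/s
Δv = -75.5 cm/s, so v(23) = -10 + (-75.5) = -85.5 cm/s.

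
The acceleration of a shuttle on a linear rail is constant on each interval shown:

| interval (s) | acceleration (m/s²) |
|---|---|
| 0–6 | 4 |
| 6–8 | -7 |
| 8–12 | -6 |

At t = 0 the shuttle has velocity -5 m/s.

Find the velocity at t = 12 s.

-19 m/s

Δv equals the area under the a-t graph; then v = v₀ + Δv.
0–6 s: 4 × 6 = 24 m/s
6–8 s: -7 × 2 = -14 m/s
8–12 s: -6 × 4 = -24 m/s
Δv = -14 m/s, so v(12) = -5 + (-14) = -19 m/s.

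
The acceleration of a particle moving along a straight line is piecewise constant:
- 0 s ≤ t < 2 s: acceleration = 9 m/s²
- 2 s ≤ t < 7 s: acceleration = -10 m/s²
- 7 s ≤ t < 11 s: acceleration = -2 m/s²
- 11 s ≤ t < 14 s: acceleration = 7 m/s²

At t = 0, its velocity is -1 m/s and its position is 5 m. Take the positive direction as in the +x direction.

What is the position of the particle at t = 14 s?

On each constant-a segment, Δv = aΔt and Δx = v₀Δt + ½aΔt²; chain segment to segment.
0–2 s: v starts -1 m/s; Δx = -1·2 + ½·9·2² = 16 m; v ends 17 m/s.
2–7 s: v starts 17 m/s; Δx = 17·5 + ½·-10·5² = -40 m; v ends -33 m/s.
7–11 s: v starts -33 m/s; Δx = -33·4 + ½·-2·4² = -148 m; v ends -41 m/s.
11–14 s: v starts -41 m/s; Δx = -41·3 + ½·7·3² = -91.5 m; v ends -20 m/s.
x(14) = 5 + Σ Δx = -258.5 m.

-258.5 m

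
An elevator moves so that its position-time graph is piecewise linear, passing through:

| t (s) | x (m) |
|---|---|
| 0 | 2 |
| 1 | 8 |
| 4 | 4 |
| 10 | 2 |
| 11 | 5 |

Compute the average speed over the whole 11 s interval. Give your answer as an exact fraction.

Average speed = (total path length)/(elapsed time); on a piecewise-linear x-t graph the path length is Σ|Δx|.
0–1 s: |Δx| = |8 − 2| = 6 m
1–4 s: |Δx| = |4 − 8| = 4 m
4–10 s: |Δx| = |2 − 4| = 2 m
10–11 s: |Δx| = |5 − 2| = 3 m
Total path = 15 m; average speed = 15/11 = 15/11 m/s.

15/11 m/s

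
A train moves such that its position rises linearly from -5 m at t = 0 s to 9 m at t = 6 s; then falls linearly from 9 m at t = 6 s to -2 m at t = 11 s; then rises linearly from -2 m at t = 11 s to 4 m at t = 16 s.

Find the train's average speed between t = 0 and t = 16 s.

Average speed = (total path length)/(elapsed time); on a piecewise-linear x-t graph the path length is Σ|Δx|.
0–6 s: |Δx| = |9 − -5| = 14 m
6–11 s: |Δx| = |-2 − 9| = 11 m
11–16 s: |Δx| = |4 − -2| = 6 m
Total path = 31 m; average speed = 31/16 = 1.9375 m/s.

1.9375 m/s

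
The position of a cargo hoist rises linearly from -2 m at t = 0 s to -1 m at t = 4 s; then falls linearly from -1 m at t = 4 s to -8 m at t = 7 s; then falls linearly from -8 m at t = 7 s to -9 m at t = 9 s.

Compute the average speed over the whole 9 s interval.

1 m/s

Average speed = (total path length)/(elapsed time); on a piecewise-linear x-t graph the path length is Σ|Δx|.
0–4 s: |Δx| = |-1 − -2| = 1 m
4–7 s: |Δx| = |-8 − -1| = 7 m
7–9 s: |Δx| = |-9 − -8| = 1 m
Total path = 9 m; average speed = 9/9 = 1 m/s.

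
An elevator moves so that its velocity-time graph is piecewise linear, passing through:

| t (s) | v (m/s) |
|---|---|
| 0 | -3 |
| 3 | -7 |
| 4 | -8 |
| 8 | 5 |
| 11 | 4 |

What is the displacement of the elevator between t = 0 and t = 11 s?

-15 m

Net displacement equals the area under the velocity-time graph (areas below the axis count negative).
0–3 s: ½(-3 + -7)(3) = -15 m
3–4 s: ½(-7 + -8)(1) = -7.5 m
4–8 s: ½(-8 + 5)(4) = -6 m
8–11 s: ½(5 + 4)(3) = 13.5 m
Net displacement = -15 m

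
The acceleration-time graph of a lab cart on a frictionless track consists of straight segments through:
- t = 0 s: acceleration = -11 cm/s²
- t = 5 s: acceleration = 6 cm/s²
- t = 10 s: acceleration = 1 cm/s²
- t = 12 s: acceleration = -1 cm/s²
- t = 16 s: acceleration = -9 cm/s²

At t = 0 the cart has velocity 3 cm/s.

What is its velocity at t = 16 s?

-12 cm/s

Δv equals the area under the a-t graph; then v = v₀ + Δv.
0–5 s: ½(-11 + 6)(5) = -12.5 cm/s
5–10 s: ½(6 + 1)(5) = 17.5 cm/s
10–12 s: ½(1 + -1)(2) = 0 cm/s
12–16 s: ½(-1 + -9)(4) = -20 cm/s
Δv = -15 cm/s, so v(16) = 3 + (-15) = -12 cm/s.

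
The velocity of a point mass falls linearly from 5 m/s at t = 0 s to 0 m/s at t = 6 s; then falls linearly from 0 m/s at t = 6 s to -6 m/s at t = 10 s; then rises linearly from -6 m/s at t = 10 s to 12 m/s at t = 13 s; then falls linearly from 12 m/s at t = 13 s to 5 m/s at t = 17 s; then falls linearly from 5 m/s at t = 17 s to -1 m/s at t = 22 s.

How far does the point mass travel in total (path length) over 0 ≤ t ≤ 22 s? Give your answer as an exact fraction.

521/6 m

Total distance travelled is ∫|v| dt — sum the magnitudes of each area piece.
0–6 s: |½(5 + 0)(6)| = 15 m
6–10 s: |½(0 + -6)(4)| = 12 m
10–13 s: v = 0 at t = 11 s; triangle areas 3 + 12 = 15 m
13–17 s: |½(12 + 5)(4)| = 34 m
17–22 s: v = 0 at t = 127/6 s; triangle areas 125/12 + 5/12 = 65/6 m
Total distance = 521/6 m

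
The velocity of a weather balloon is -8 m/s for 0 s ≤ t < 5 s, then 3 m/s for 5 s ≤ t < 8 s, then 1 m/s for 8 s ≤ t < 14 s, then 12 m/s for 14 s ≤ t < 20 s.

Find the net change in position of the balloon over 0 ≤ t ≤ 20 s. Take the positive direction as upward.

47 m

Net displacement equals the area under the velocity-time graph (areas below the axis count negative).
0–5 s: -8 × 5 = -40 m
5–8 s: 3 × 3 = 9 m
8–14 s: 1 × 6 = 6 m
14–20 s: 12 × 6 = 72 m
Net displacement = 47 m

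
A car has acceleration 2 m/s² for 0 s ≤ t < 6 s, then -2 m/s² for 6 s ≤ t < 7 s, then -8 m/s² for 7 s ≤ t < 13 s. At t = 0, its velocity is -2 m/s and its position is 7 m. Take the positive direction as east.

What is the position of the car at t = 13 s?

On each constant-a segment, Δv = aΔt and Δx = v₀Δt + ½aΔt²; chain segment to segment.
0–6 s: v starts -2 m/s; Δx = -2·6 + ½·2·6² = 24 m; v ends 10 m/s.
6–7 s: v starts 10 m/s; Δx = 10·1 + ½·-2·1² = 9 m; v ends 8 m/s.
7–13 s: v starts 8 m/s; Δx = 8·6 + ½·-8·6² = -96 m; v ends -40 m/s.
x(13) = 7 + Σ Δx = -56 m.

-56 m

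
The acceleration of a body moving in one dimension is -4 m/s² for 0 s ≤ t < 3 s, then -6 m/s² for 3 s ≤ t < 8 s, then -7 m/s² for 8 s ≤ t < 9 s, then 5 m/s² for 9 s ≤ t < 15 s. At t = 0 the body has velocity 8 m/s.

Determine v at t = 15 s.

-11 m/s

Δv equals the area under the a-t graph; then v = v₀ + Δv.
0–3 s: -4 × 3 = -12 m/s
3–8 s: -6 × 5 = -30 m/s
8–9 s: -7 × 1 = -7 m/s
9–15 s: 5 × 6 = 30 m/s
Δv = -19 m/s, so v(15) = 8 + (-19) = -11 m/s.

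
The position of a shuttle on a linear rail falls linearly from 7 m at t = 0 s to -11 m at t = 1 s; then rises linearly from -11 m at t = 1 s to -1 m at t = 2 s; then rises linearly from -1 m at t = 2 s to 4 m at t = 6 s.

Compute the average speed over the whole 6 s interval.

Average speed = (total path length)/(elapsed time); on a piecewise-linear x-t graph the path length is Σ|Δx|.
0–1 s: |Δx| = |-11 − 7| = 18 m
1–2 s: |Δx| = |-1 − -11| = 10 m
2–6 s: |Δx| = |4 − -1| = 5 m
Total path = 33 m; average speed = 33/6 = 5.5 m/s.

5.5 m/s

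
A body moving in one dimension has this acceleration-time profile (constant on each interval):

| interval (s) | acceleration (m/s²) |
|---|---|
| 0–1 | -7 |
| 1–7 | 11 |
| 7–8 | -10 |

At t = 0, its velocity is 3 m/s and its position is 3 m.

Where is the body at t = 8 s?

On each constant-a segment, Δv = aΔt and Δx = v₀Δt + ½aΔt²; chain segment to segment.
0–1 s: v starts 3 m/s; Δx = 3·1 + ½·-7·1² = -0.5 m; v ends -4 m/s.
1–7 s: v starts -4 m/s; Δx = -4·6 + ½·11·6² = 174 m; v ends 62 m/s.
7–8 s: v starts 62 m/s; Δx = 62·1 + ½·-10·1² = 57 m; v ends 52 m/s.
x(8) = 3 + Σ Δx = 233.5 m.

233.5 m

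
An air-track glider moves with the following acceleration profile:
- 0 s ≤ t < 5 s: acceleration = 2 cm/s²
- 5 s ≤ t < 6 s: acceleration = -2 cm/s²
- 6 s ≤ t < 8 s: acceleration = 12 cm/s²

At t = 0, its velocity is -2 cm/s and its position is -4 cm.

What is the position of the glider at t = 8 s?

On each constant-a segment, Δv = aΔt and Δx = v₀Δt + ½aΔt²; chain segment to segment.
0–5 s: v starts -2 cm/s; Δx = -2·5 + ½·2·5² = 15 cm; v ends 8 cm/s.
5–6 s: v starts 8 cm/s; Δx = 8·1 + ½·-2·1² = 7 cm; v ends 6 cm/s.
6–8 s: v starts 6 cm/s; Δx = 6·2 + ½·12·2² = 36 cm; v ends 30 cm/s.
x(8) = -4 + Σ Δx = 54 cm.

54 cm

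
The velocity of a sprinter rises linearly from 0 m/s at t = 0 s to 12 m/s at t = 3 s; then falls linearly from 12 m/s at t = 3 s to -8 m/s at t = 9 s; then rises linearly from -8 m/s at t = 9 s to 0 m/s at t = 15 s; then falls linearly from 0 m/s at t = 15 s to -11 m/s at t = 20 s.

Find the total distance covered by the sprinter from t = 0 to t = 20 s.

Distance (not displacement) is the total path length: add the absolute areas under v-t.
0–3 s: |½(0 + 12)(3)| = 18 m
3–9 s: v = 0 at t = 6.6 s; triangle areas 21.6 + 9.6 = 31.2 m
9–15 s: |½(-8 + 0)(6)| = 24 m
15–20 s: |½(0 + -11)(5)| = 27.5 m
Total distance = 100.7 m

100.7 m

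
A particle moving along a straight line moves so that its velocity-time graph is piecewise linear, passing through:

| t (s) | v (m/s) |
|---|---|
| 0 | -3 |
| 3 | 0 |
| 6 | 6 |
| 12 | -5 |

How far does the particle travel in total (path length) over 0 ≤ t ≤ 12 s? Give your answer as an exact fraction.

Distance (not displacement) is the total path length: add the absolute areas under v-t.
0–3 s: |½(-3 + 0)(3)| = 4.5 m
3–6 s: |½(0 + 6)(3)| = 9 m
6–12 s: v = 0 at t = 102/11 s; triangle areas 108/11 + 75/11 = 183/11 m
Total distance = 663/22 m

663/22 m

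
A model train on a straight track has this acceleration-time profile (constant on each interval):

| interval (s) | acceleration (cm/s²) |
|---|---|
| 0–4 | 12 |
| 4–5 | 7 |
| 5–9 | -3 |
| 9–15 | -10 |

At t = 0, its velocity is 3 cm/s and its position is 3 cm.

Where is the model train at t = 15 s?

469.5 cm

On each constant-a segment, Δv = aΔt and Δx = v₀Δt + ½aΔt²; chain segment to segment.
0–4 s: v starts 3 cm/s; Δx = 3·4 + ½·12·4² = 108 cm; v ends 51 cm/s.
4–5 s: v starts 51 cm/s; Δx = 51·1 + ½·7·1² = 54.5 cm; v ends 58 cm/s.
5–9 s: v starts 58 cm/s; Δx = 58·4 + ½·-3·4² = 208 cm; v ends 46 cm/s.
9–15 s: v starts 46 cm/s; Δx = 46·6 + ½·-10·6² = 96 cm; v ends -14 cm/s.
x(15) = 3 + Σ Δx = 469.5 cm.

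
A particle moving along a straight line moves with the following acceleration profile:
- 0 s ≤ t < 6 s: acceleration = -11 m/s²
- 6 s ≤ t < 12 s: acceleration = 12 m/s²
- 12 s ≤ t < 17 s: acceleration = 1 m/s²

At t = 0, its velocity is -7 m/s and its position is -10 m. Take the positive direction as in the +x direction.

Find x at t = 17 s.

On each constant-a segment, Δv = aΔt and Δx = v₀Δt + ½aΔt²; chain segment to segment.
0–6 s: v starts -7 m/s; Δx = -7·6 + ½·-11·6² = -240 m; v ends -73 m/s.
6–12 s: v starts -73 m/s; Δx = -73·6 + ½·12·6² = -222 m; v ends -1 m/s.
12–17 s: v starts -1 m/s; Δx = -1·5 + ½·1·5² = 7.5 m; v ends 4 m/s.
x(17) = -10 + Σ Δx = -464.5 m.

-464.5 m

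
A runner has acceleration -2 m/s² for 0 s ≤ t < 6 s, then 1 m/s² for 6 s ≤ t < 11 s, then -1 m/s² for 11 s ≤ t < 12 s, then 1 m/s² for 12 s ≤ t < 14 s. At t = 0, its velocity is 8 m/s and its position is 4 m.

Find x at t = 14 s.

On each constant-a segment, Δv = aΔt and Δx = v₀Δt + ½aΔt²; chain segment to segment.
0–6 s: v starts 8 m/s; Δx = 8·6 + ½·-2·6² = 12 m; v ends -4 m/s.
6–11 s: v starts -4 m/s; Δx = -4·5 + ½·1·5² = -7.5 m; v ends 1 m/s.
11–12 s: v starts 1 m/s; Δx = 1·1 + ½·-1·1² = 0.5 m; v ends 0 m/s.
12–14 s: v starts 0 m/s; Δx = 0·2 + ½·1·2² = 2 m; v ends 2 m/s.
x(14) = 4 + Σ Δx = 11 m.

11 m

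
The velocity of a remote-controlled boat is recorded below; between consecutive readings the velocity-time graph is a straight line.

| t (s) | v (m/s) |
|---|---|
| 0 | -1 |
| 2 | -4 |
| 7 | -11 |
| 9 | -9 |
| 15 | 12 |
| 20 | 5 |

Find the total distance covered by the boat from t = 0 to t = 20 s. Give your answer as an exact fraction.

Distance (not displacement) is the total path length: add the absolute areas under v-t.
0–2 s: |½(-1 + -4)(2)| = 5 m
2–7 s: |½(-4 + -11)(5)| = 37.5 m
7–9 s: |½(-11 + -9)(2)| = 20 m
9–15 s: v = 0 at t = 81/7 s; triangle areas 81/7 + 144/7 = 225/7 m
15–20 s: |½(12 + 5)(5)| = 42.5 m
Total distance = 960/7 m

960/7 m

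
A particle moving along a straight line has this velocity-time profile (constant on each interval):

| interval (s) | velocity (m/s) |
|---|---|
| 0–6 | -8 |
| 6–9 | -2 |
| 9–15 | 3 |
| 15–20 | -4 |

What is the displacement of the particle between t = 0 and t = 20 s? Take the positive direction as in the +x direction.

-56 m

Displacement is the signed area under the v-t curve.
0–6 s: -8 × 6 = -48 m
6–9 s: -2 × 3 = -6 m
9–15 s: 3 × 6 = 18 m
15–20 s: -4 × 5 = -20 m
Net displacement = -56 m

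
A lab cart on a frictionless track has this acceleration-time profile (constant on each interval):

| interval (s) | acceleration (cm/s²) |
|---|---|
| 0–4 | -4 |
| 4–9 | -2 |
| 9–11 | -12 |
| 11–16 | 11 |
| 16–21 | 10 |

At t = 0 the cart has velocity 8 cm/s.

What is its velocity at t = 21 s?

Δv equals the area under the a-t graph; then v = v₀ + Δv.
0–4 s: -4 × 4 = -16 cm/s
4–9 s: -2 × 5 = -10 cm/s
9–11 s: -12 × 2 = -24 cm/s
11–16 s: 11 × 5 = 55 cm/s
16–21 s: 10 × 5 = 50 cm/s
Δv = 55 cm/s, so v(21) = 8 + (55) = 63 cm/s.

63 cm/s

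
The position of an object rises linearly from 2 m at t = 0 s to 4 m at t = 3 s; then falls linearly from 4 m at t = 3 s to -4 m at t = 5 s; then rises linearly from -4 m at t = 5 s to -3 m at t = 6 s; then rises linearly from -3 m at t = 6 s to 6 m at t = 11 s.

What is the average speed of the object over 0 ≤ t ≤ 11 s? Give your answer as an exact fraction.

20/11 m/s

Average speed = (total path length)/(elapsed time); on a piecewise-linear x-t graph the path length is Σ|Δx|.
0–3 s: |Δx| = |4 − 2| = 2 m
3–5 s: |Δx| = |-4 − 4| = 8 m
5–6 s: |Δx| = |-3 − -4| = 1 m
6–11 s: |Δx| = |6 − -3| = 9 m
Total path = 20 m; average speed = 20/11 = 20/11 m/s.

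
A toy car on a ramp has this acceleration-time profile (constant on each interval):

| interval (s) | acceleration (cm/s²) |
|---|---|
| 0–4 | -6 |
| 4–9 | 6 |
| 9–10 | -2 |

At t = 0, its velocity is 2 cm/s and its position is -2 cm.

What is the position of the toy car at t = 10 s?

On each constant-a segment, Δv = aΔt and Δx = v₀Δt + ½aΔt²; chain segment to segment.
0–4 s: v starts 2 cm/s; Δx = 2·4 + ½·-6·4² = -40 cm; v ends -22 cm/s.
4–9 s: v starts -22 cm/s; Δx = -22·5 + ½·6·5² = -35 cm; v ends 8 cm/s.
9–10 s: v starts 8 cm/s; Δx = 8·1 + ½·-2·1² = 7 cm; v ends 6 cm/s.
x(10) = -2 + Σ Δx = -70 cm.

-70 cm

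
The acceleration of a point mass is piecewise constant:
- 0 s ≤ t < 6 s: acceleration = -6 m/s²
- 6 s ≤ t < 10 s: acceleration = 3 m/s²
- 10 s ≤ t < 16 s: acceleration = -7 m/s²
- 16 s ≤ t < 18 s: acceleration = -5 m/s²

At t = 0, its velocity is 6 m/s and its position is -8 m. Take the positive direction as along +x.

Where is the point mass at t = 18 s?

On each constant-a segment, Δv = aΔt and Δx = v₀Δt + ½aΔt²; chain segment to segment.
0–6 s: v starts 6 m/s; Δx = 6·6 + ½·-6·6² = -72 m; v ends -30 m/s.
6–10 s: v starts -30 m/s; Δx = -30·4 + ½·3·4² = -96 m; v ends -18 m/s.
10–16 s: v starts -18 m/s; Δx = -18·6 + ½·-7·6² = -234 m; v ends -60 m/s.
16–18 s: v starts -60 m/s; Δx = -60·2 + ½·-5·2² = -130 m; v ends -70 m/s.
x(18) = -8 + Σ Δx = -540 m.

-540 m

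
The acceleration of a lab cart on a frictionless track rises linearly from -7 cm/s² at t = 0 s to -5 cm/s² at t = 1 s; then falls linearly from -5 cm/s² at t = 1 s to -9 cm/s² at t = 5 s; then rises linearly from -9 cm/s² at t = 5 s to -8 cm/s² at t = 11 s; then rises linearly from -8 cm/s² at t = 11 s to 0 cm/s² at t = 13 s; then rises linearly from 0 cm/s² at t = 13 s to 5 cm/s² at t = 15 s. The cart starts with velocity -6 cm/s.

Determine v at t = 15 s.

-94 cm/s

Δv equals the area under the a-t graph; then v = v₀ + Δv.
0–1 s: ½(-7 + -5)(1) = -6 cm/s
1–5 s: ½(-5 + -9)(4) = -28 cm/s
5–11 s: ½(-9 + -8)(6) = -51 cm/s
11–13 s: ½(-8 + 0)(2) = -8 cm/s
13–15 s: ½(0 + 5)(2) = 5 cm/s
Δv = -88 cm/s, so v(15) = -6 + (-88) = -94 cm/s.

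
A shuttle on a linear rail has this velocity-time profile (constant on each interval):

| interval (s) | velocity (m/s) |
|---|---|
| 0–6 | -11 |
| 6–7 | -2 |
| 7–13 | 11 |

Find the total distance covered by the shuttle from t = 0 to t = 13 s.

Distance (not displacement) is the total path length: add the absolute areas under v-t.
0–6 s: |-11| × 6 = 66 m
6–7 s: |-2| × 1 = 2 m
7–13 s: |11| × 6 = 66 m
Total distance = 134 m

134 m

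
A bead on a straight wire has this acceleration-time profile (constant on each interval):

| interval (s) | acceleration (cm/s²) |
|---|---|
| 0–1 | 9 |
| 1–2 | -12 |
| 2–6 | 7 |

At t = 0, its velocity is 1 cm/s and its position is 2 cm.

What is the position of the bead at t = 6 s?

59.5 cm

On each constant-a segment, Δv = aΔt and Δx = v₀Δt + ½aΔt²; chain segment to segment.
0–1 s: v starts 1 cm/s; Δx = 1·1 + ½·9·1² = 5.5 cm; v ends 10 cm/s.
1–2 s: v starts 10 cm/s; Δx = 10·1 + ½·-12·1² = 4 cm; v ends -2 cm/s.
2–6 s: v starts -2 cm/s; Δx = -2·4 + ½·7·4² = 48 cm; v ends 26 cm/s.
x(6) = 2 + Σ Δx = 59.5 cm.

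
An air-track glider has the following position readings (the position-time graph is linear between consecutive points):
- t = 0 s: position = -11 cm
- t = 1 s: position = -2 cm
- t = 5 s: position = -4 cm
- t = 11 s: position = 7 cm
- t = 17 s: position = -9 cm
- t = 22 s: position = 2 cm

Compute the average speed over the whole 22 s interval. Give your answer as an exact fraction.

Average speed = (total path length)/(elapsed time); on a piecewise-linear x-t graph the path length is Σ|Δx|.
0–1 s: |Δx| = |-2 − -11| = 9 cm
1–5 s: |Δx| = |-4 − -2| = 2 cm
5–11 s: |Δx| = |7 − -4| = 11 cm
11–17 s: |Δx| = |-9 − 7| = 16 cm
17–22 s: |Δx| = |2 − -9| = 11 cm
Total path = 49 cm; average speed = 49/22 = 49/22 cm/s.

49/22 cm/s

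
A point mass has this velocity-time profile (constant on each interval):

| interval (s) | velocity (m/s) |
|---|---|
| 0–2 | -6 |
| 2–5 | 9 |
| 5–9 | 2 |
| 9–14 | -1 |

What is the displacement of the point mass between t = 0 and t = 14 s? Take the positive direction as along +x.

Displacement is the signed area under the v-t curve.
0–2 s: -6 × 2 = -12 m
2–5 s: 9 × 3 = 27 m
5–9 s: 2 × 4 = 8 m
9–14 s: -1 × 5 = -5 m
Net displacement = 18 m

18 m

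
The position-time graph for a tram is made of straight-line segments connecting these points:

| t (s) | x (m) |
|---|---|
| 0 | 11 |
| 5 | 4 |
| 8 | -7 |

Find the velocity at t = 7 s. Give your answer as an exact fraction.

Velocity is the slope of the x-t graph on 5–8 s: (-7 − 4)/(8 − 5) = -11/3 m/s.

-11/3 m/s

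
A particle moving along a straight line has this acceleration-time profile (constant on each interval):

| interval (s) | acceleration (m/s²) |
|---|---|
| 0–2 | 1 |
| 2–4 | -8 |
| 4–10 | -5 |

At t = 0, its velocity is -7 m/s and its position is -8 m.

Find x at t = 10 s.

On each constant-a segment, Δv = aΔt and Δx = v₀Δt + ½aΔt²; chain segment to segment.
0–2 s: v starts -7 m/s; Δx = -7·2 + ½·1·2² = -12 m; v ends -5 m/s.
2–4 s: v starts -5 m/s; Δx = -5·2 + ½·-8·2² = -26 m; v ends -21 m/s.
4–10 s: v starts -21 m/s; Δx = -21·6 + ½·-5·6² = -216 m; v ends -51 m/s.
x(10) = -8 + Σ Δx = -262 m.

-262 m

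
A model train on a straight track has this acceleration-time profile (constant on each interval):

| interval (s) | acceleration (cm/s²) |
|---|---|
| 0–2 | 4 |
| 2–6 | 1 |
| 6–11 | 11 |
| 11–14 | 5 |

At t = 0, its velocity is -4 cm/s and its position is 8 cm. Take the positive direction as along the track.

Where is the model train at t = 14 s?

On each constant-a segment, Δv = aΔt and Δx = v₀Δt + ½aΔt²; chain segment to segment.
0–2 s: v starts -4 cm/s; Δx = -4·2 + ½·4·2² = 0 cm; v ends 4 cm/s.
2–6 s: v starts 4 cm/s; Δx = 4·4 + ½·1·4² = 24 cm; v ends 8 cm/s.
6–11 s: v starts 8 cm/s; Δx = 8·5 + ½·11·5² = 177.5 cm; v ends 63 cm/s.
11–14 s: v starts 63 cm/s; Δx = 63·3 + ½·5·3² = 211.5 cm; v ends 78 cm/s.
x(14) = 8 + Σ Δx = 421 cm.

421 cm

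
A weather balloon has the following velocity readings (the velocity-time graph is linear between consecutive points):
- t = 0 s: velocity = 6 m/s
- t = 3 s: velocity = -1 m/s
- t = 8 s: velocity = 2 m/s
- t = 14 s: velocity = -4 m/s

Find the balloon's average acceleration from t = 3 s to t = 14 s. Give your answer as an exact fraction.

Average acceleration = Δv/Δt = (-4 − -1)/(14 − 3) = -3/11 m/s².

-3/11 m/s²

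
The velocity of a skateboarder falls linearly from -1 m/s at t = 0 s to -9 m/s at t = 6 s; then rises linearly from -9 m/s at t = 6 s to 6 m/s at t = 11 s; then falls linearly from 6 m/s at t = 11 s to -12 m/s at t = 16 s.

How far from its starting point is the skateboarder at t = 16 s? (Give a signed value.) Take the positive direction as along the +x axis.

Net displacement equals the area under the velocity-time graph (areas below the axis count negative).
0–6 s: ½(-1 + -9)(6) = -30 m
6–11 s: ½(-9 + 6)(5) = -7.5 m
11–16 s: ½(6 + -12)(5) = -15 m
Net displacement = -52.5 m

-52.5 m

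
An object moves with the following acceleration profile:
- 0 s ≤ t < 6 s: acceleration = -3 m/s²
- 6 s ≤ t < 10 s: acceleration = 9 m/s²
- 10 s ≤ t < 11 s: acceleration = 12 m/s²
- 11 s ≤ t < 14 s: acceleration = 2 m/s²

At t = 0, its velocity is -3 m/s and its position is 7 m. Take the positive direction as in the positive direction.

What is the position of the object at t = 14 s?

On each constant-a segment, Δv = aΔt and Δx = v₀Δt + ½aΔt²; chain segment to segment.
0–6 s: v starts -3 m/s; Δx = -3·6 + ½·-3·6² = -72 m; v ends -21 m/s.
6–10 s: v starts -21 m/s; Δx = -21·4 + ½·9·4² = -12 m; v ends 15 m/s.
10–11 s: v starts 15 m/s; Δx = 15·1 + ½·12·1² = 21 m; v ends 27 m/s.
11–14 s: v starts 27 m/s; Δx = 27·3 + ½·2·3² = 90 m; v ends 33 m/s.
x(14) = 7 + Σ Δx = 34 m.

34 m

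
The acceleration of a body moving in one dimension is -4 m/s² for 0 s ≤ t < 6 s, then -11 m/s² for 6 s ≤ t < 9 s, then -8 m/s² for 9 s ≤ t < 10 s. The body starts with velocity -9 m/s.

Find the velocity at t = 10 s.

-74 m/s

Δv equals the area under the a-t graph; then v = v₀ + Δv.
0–6 s: -4 × 6 = -24 m/s
6–9 s: -11 × 3 = -33 m/s
9–10 s: -8 × 1 = -8 m/s
Δv = -65 m/s, so v(10) = -9 + (-65) = -74 m/s.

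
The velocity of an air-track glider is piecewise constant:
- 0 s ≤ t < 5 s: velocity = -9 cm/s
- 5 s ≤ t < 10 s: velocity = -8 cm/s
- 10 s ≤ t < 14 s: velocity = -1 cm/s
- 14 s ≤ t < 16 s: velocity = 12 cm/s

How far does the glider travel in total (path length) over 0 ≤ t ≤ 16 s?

113 cm

Total distance travelled is ∫|v| dt — sum the magnitudes of each area piece.
0–5 s: |-9| × 5 = 45 cm
5–10 s: |-8| × 5 = 40 cm
10–14 s: |-1| × 4 = 4 cm
14–16 s: |12| × 2 = 24 cm
Total distance = 113 cm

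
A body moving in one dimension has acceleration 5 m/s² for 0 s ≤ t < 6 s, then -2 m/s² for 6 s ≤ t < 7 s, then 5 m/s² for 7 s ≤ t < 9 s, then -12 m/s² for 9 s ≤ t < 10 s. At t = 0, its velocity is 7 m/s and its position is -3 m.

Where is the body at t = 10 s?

On each constant-a segment, Δv = aΔt and Δx = v₀Δt + ½aΔt²; chain segment to segment.
0–6 s: v starts 7 m/s; Δx = 7·6 + ½·5·6² = 132 m; v ends 37 m/s.
6–7 s: v starts 37 m/s; Δx = 37·1 + ½·-2·1² = 36 m; v ends 35 m/s.
7–9 s: v starts 35 m/s; Δx = 35·2 + ½·5·2² = 80 m; v ends 45 m/s.
9–10 s: v starts 45 m/s; Δx = 45·1 + ½·-12·1² = 39 m; v ends 33 m/s.
x(10) = -3 + Σ Δx = 284 m.

284 m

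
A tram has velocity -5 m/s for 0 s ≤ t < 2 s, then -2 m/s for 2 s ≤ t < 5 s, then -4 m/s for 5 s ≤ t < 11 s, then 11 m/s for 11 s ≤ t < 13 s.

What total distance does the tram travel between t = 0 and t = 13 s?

62 m

Total distance travelled is ∫|v| dt — sum the magnitudes of each area piece.
0–2 s: |-5| × 2 = 10 m
2–5 s: |-2| × 3 = 6 m
5–11 s: |-4| × 6 = 24 m
11–13 s: |11| × 2 = 22 m
Total distance = 62 m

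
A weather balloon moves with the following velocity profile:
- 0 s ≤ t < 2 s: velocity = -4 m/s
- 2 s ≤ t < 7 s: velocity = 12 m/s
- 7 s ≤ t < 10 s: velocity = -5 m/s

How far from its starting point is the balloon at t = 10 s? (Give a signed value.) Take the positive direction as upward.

37 m

Net displacement equals the area under the velocity-time graph (areas below the axis count negative).
0–2 s: -4 × 2 = -8 m
2–7 s: 12 × 5 = 60 m
7–10 s: -5 × 3 = -15 m
Net displacement = 37 m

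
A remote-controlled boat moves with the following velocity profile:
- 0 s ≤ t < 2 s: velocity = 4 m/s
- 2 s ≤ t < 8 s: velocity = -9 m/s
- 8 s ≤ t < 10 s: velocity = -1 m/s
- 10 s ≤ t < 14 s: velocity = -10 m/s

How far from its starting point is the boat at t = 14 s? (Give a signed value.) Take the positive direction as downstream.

-88 m

Net displacement equals the area under the velocity-time graph (areas below the axis count negative).
0–2 s: 4 × 2 = 8 m
2–8 s: -9 × 6 = -54 m
8–10 s: -1 × 2 = -2 m
10–14 s: -10 × 4 = -40 m
Net displacement = -88 m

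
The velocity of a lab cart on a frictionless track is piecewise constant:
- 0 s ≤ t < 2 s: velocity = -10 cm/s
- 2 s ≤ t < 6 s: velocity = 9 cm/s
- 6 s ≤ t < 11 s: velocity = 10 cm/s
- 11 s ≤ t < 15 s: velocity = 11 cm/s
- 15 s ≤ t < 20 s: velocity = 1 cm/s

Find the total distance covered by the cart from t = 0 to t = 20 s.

Total distance travelled is ∫|v| dt — sum the magnitudes of each area piece.
0–2 s: |-10| × 2 = 20 cm
2–6 s: |9| × 4 = 36 cm
6–11 s: |10| × 5 = 50 cm
11–15 s: |11| × 4 = 44 cm
15–20 s: |1| × 5 = 5 cm
Total distance = 155 cm

155 cm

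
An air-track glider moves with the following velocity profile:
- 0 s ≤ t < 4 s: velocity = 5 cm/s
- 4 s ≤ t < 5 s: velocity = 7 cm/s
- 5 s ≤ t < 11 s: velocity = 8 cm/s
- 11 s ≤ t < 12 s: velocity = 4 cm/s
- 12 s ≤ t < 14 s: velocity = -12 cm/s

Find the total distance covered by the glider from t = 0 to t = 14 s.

103 cm

Distance (not displacement) is the total path length: add the absolute areas under v-t.
0–4 s: |5| × 4 = 20 cm
4–5 s: |7| × 1 = 7 cm
5–11 s: |8| × 6 = 48 cm
11–12 s: |4| × 1 = 4 cm
12–14 s: |-12| × 2 = 24 cm
Total distance = 103 cm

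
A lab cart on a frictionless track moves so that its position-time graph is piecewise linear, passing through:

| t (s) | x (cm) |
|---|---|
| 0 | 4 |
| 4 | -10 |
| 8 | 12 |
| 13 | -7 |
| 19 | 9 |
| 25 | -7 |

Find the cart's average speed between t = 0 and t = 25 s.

Average speed = (total path length)/(elapsed time); on a piecewise-linear x-t graph the path length is Σ|Δx|.
0–4 s: |Δx| = |-10 − 4| = 14 cm
4–8 s: |Δx| = |12 − -10| = 22 cm
8–13 s: |Δx| = |-7 − 12| = 19 cm
13–19 s: |Δx| = |9 − -7| = 16 cm
19–25 s: |Δx| = |-7 − 9| = 16 cm
Total path = 87 cm; average speed = 87/25 = 3.48 cm/s.

3.48 cm/s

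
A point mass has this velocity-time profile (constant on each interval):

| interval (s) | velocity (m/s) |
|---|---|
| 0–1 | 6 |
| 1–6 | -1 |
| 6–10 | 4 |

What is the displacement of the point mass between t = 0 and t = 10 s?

Displacement is the signed area under the v-t curve.
0–1 s: 6 × 1 = 6 m
1–6 s: -1 × 5 = -5 m
6–10 s: 4 × 4 = 16 m
Net displacement = 17 m

17 m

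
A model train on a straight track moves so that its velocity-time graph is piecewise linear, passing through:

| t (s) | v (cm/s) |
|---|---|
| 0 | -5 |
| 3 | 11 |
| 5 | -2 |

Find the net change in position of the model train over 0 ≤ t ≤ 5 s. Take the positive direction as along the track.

18 cm

Displacement is the signed area under the v-t curve.
0–3 s: ½(-5 + 11)(3) = 9 cm
3–5 s: ½(11 + -2)(2) = 9 cm
Net displacement = 18 cm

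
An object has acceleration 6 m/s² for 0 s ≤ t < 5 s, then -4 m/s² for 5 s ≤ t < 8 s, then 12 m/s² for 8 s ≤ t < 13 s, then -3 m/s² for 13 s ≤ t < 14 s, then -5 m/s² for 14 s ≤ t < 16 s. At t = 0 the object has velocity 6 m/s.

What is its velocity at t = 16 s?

Δv equals the area under the a-t graph; then v = v₀ + Δv.
0–5 s: 6 × 5 = 30 m/s
5–8 s: -4 × 3 = -12 m/s
8–13 s: 12 × 5 = 60 m/s
13–14 s: -3 × 1 = -3 m/s
14–16 s: -5 × 2 = -10 m/s
Δv = 65 m/s, so v(16) = 6 + (65) = 71 m/s.

71 m/s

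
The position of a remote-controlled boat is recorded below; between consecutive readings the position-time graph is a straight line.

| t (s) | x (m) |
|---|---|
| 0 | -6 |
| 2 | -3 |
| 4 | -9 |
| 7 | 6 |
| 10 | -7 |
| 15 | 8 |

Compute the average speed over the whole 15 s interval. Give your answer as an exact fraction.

52/15 m/s

Average speed = (total path length)/(elapsed time); on a piecewise-linear x-t graph the path length is Σ|Δx|.
0–2 s: |Δx| = |-3 − -6| = 3 m
2–4 s: |Δx| = |-9 − -3| = 6 m
4–7 s: |Δx| = |6 − -9| = 15 m
7–10 s: |Δx| = |-7 − 6| = 13 m
10–15 s: |Δx| = |8 − -7| = 15 m
Total path = 52 m; average speed = 52/15 = 52/15 m/s.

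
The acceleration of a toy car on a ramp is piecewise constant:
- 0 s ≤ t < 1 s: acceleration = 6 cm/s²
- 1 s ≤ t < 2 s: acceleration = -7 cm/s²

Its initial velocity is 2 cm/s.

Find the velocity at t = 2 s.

1 cm/s

Δv equals the area under the a-t graph; then v = v₀ + Δv.
0–1 s: 6 × 1 = 6 cm/s
1–2 s: -7 × 1 = -7 cm/s
Δv = -1 cm/s, so v(2) = 2 + (-1) = 1 cm/s.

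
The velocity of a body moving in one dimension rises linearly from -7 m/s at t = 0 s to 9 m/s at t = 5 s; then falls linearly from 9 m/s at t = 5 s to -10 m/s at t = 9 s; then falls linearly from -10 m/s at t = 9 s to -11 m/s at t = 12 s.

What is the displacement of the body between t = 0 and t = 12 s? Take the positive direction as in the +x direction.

Displacement is the signed area under the v-t curve.
0–5 s: ½(-7 + 9)(5) = 5 m
5–9 s: ½(9 + -10)(4) = -2 m
9–12 s: ½(-10 + -11)(3) = -31.5 m
Net displacement = -28.5 m

-28.5 m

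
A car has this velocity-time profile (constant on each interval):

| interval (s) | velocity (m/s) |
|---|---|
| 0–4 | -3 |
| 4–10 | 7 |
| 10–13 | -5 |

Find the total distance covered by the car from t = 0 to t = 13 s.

69 m

Total distance travelled is ∫|v| dt — sum the magnitudes of each area piece.
0–4 s: |-3| × 4 = 12 m
4–10 s: |7| × 6 = 42 m
10–13 s: |-5| × 3 = 15 m
Total distance = 69 m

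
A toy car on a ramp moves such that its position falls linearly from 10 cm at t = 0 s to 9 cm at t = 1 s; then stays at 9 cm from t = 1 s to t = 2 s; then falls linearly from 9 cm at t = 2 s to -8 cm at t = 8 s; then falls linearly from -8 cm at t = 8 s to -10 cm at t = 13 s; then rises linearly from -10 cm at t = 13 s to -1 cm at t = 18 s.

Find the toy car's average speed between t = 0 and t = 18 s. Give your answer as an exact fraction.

Average speed = (total path length)/(elapsed time); on a piecewise-linear x-t graph the path length is Σ|Δx|.
0–1 s: |Δx| = |9 − 10| = 1 cm
1–2 s: |Δx| = |9 − 9| = 0 cm
2–8 s: |Δx| = |-8 − 9| = 17 cm
8–13 s: |Δx| = |-10 − -8| = 2 cm
13–18 s: |Δx| = |-1 − -10| = 9 cm
Total path = 29 cm; average speed = 29/18 = 29/18 cm/s.

29/18 cm/s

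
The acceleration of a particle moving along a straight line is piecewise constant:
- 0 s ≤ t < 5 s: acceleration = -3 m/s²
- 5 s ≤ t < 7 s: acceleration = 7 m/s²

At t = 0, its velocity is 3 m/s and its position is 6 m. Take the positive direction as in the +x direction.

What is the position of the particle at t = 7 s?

On each constant-a segment, Δv = aΔt and Δx = v₀Δt + ½aΔt²; chain segment to segment.
0–5 s: v starts 3 m/s; Δx = 3·5 + ½·-3·5² = -22.5 m; v ends -12 m/s.
5–7 s: v starts -12 m/s; Δx = -12·2 + ½·7·2² = -10 m; v ends 2 m/s.
x(7) = 6 + Σ Δx = -26.5 m.

-26.5 m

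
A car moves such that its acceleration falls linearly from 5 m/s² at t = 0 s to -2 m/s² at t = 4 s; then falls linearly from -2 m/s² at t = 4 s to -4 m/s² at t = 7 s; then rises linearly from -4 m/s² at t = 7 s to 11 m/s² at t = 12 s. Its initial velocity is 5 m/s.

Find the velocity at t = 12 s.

19.5 m/s

Δv equals the area under the a-t graph; then v = v₀ + Δv.
0–4 s: ½(5 + -2)(4) = 6 m/s
4–7 s: ½(-2 + -4)(3) = -9 m/s
7–12 s: ½(-4 + 11)(5) = 17.5 m/s
Δv = 14.5 m/s, so v(12) = 5 + (14.5) = 19.5 m/s.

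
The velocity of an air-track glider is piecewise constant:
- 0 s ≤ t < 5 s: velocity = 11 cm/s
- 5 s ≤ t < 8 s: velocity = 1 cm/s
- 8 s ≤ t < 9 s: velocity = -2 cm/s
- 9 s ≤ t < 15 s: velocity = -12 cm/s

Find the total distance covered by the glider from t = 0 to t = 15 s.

132 cm

Total distance travelled is ∫|v| dt — sum the magnitudes of each area piece.
0–5 s: |11| × 5 = 55 cm
5–8 s: |1| × 3 = 3 cm
8–9 s: |-2| × 1 = 2 cm
9–15 s: |-12| × 6 = 72 cm
Total distance = 132 cm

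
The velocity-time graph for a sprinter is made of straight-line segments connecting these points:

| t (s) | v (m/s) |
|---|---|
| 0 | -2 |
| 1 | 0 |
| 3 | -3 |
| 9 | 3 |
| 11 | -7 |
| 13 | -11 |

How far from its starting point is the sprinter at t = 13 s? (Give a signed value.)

-26 m

Net displacement equals the area under the velocity-time graph (areas below the axis count negative).
0–1 s: ½(-2 + 0)(1) = -1 m
1–3 s: ½(0 + -3)(2) = -3 m
3–9 s: ½(-3 + 3)(6) = 0 m
9–11 s: ½(3 + -7)(2) = -4 m
11–13 s: ½(-7 + -11)(2) = -18 m
Net displacement = -26 m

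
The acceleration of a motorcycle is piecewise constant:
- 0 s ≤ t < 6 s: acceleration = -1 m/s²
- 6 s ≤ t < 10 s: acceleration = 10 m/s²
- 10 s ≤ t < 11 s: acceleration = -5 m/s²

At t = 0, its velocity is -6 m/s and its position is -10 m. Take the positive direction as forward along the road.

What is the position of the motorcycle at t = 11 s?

On each constant-a segment, Δv = aΔt and Δx = v₀Δt + ½aΔt²; chain segment to segment.
0–6 s: v starts -6 m/s; Δx = -6·6 + ½·-1·6² = -54 m; v ends -12 m/s.
6–10 s: v starts -12 m/s; Δx = -12·4 + ½·10·4² = 32 m; v ends 28 m/s.
10–11 s: v starts 28 m/s; Δx = 28·1 + ½·-5·1² = 25.5 m; v ends 23 m/s.
x(11) = -10 + Σ Δx = -6.5 m.

-6.5 m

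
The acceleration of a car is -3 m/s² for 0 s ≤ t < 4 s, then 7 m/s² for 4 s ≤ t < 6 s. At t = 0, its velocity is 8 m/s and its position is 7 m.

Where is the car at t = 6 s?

On each constant-a segment, Δv = aΔt and Δx = v₀Δt + ½aΔt²; chain segment to segment.
0–4 s: v starts 8 m/s; Δx = 8·4 + ½·-3·4² = 8 m; v ends -4 m/s.
4–6 s: v starts -4 m/s; Δx = -4·2 + ½·7·2² = 6 m; v ends 10 m/s.
x(6) = 7 + Σ Δx = 21 m.

21 m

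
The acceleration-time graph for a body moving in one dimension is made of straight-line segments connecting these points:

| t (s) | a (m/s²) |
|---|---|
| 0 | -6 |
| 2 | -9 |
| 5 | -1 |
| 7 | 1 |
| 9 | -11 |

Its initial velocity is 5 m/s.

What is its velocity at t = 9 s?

-35 m/s

Δv equals the area under the a-t graph; then v = v₀ + Δv.
0–2 s: ½(-6 + -9)(2) = -15 m/s
2–5 s: ½(-9 + -1)(3) = -15 m/s
5–7 s: ½(-1 + 1)(2) = 0 m/s
7–9 s: ½(1 + -11)(2) = -10 m/s
Δv = -40 m/s, so v(9) = 5 + (-40) = -35 m/s.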